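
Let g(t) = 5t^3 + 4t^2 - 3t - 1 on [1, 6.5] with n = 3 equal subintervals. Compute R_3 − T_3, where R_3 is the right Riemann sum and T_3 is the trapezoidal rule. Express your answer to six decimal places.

R_3 ≈ 4103.40740741.
T_3 ≈ 2713.16782407.
R_3 − T_3 ≈ 1390.239583.

1390.239583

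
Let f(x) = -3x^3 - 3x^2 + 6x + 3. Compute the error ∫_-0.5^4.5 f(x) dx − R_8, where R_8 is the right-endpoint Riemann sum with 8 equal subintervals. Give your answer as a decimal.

Exact integral: ∫_-0.5^4.5 f(x) dx = -323.75.
R_8 = -425.5078125.
Error = -323.75 − (-425.5078125) = 101.7578125.

101.7578125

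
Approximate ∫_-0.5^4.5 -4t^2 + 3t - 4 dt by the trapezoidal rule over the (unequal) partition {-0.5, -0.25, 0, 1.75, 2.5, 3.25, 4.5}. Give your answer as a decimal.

Subinterval widths: 0.25, 0.25, 1.75, 0.75, 0.75, 1.25.
f(-0.5) = -6.5, f(-0.25) = -5, f(0) = -4, f(1.75) = -11, f(2.5) = -21.5, f(3.25) = -36.5, f(4.5) = -71.5.
On each subinterval the trapezoid contributes (Δt_i/2)·[f(t_{i-1}) + f(t_i)].
Sum = -117.125.

-117.125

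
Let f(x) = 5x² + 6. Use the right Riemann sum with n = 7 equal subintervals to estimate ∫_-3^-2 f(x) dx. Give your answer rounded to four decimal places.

35.8980

Δx = (-2 − (-3))/7 = 1/7.
Right endpoints: -20/7, -19/7, -18/7, -17/7, -16/7, -15/7, -2.
f(-20/7) = 2294/49, f(-19/7) = 2099/49, f(-18/7) = 1914/49, f(-17/7) = 1739/49, f(-16/7) = 1574/49, f(-15/7) = 1419/49, f(-2) = 26.
Sum = Δx · [f(-20/7) + f(-19/7) + f(-18/7) + ...].
Sum ≈ 35.8980.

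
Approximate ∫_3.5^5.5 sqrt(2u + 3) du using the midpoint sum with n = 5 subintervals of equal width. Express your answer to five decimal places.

6.92047

Δu = (5.5 − 3.5)/5 = 0.4.
Midpoints: 3.7, 4.1, 4.5, 4.9, 5.3.
f(3.7) ≈ 3.22490, f(4.1) ≈ 3.34664, f(4.5) ≈ 3.46410, f(4.9) ≈ 3.57771, f(5.3) ≈ 3.68782.
Sum = Δu · [f(3.7) + f(4.1) + f(4.5) + f(4.9) + f(5.3)].
Sum ≈ 6.92047.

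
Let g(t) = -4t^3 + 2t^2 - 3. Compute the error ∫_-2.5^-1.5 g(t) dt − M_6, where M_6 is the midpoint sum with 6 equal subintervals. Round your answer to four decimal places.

0.0602

Exact integral: ∫_-2.5^-1.5 g(t) dt ≈ 39.166667.
M_6 ≈ 39.106481.
Error ≈ 39.166667 − 39.106481 ≈ 0.0602.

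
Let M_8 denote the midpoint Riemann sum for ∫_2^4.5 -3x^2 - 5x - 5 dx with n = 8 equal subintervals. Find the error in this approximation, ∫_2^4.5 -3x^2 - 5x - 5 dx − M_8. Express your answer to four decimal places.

Exact integral: ∫_2^4.5 f(x) dx = -136.25.
M_8 ≈ -136.188965.
Error ≈ -136.25 − (-136.188965) ≈ -0.0610.

-0.0610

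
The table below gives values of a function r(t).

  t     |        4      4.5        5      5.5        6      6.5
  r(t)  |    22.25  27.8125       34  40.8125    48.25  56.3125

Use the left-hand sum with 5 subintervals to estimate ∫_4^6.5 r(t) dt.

86.5625

Δt = 0.5.
Sum = 0.5·[22.25 + 27.8125 + 34 + 40.8125 + 48.25] = 86.5625.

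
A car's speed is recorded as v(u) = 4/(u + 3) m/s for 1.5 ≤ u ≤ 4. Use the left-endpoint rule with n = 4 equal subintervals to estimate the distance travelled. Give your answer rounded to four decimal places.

1.8703

Δu = (4 − 1.5)/4 = 0.625.
Left endpoints: 1.5, 2.125, 2.75, 3.375.
v(1.5) = 8/9, v(2.125) = 32/41, v(2.75) = 16/23, v(3.375) = 32/51.
Sum = Δu · [v(1.5) + v(2.125) + v(2.75) + v(3.375)].
Sum ≈ 1.8703.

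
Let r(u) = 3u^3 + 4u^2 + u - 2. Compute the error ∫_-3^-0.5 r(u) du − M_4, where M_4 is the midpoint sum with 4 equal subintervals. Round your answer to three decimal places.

Exact integral: ∫_-3^-0.5 r(u) du ≈ -34.24479.
M_4 ≈ -33.28857.
Error ≈ -34.24479 − (-33.28857) ≈ -0.956.

-0.956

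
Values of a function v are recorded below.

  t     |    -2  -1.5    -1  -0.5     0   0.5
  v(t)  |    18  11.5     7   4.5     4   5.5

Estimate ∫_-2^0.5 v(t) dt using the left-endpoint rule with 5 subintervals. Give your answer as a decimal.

Δt = 0.5.
Sum = 0.5·[18 + 11.5 + 7 + 4.5 + 4] = 22.5.

22.5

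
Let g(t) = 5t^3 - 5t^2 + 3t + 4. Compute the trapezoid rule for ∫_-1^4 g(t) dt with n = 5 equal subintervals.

267.5

Δt = (4 − (-1))/5 = 1.
g(-1) = -9, g(0) = 4, g(1) = 7, g(2) = 30, g(3) = 103, g(4) = 256.
T_5 = (Δt/2)·[g(t_0) + 2g(t_1) + ... + 2g(t_{4}) + g(t_5)].
Sum = 267.5.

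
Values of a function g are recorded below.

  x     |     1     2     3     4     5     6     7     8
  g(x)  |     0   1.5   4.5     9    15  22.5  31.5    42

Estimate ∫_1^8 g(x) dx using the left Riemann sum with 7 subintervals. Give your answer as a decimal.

Δx = 1.
Sum = 1·[0 + 1.5 + 4.5 + 9 + 15 + 22.5 + 31.5] = 84.

84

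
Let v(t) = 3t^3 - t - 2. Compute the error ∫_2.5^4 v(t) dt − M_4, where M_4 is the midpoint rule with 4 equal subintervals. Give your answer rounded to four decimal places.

0.5142

Exact integral: ∫_2.5^4 v(t) dt = 154.828125.
M_4 ≈ 154.313965.
Error ≈ 154.828125 − 154.313965 ≈ 0.5142.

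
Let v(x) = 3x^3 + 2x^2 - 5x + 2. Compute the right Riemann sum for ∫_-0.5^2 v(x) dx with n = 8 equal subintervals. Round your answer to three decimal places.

Δx = (2 − (-0.5))/8 = 0.3125.
Right endpoints: -0.1875, 0.125, 0.4375, 0.75, 1.0625, 1.375, 1.6875, 2.
v(-0.1875) = 12239/4096, v(0.125) = 723/512, v(0.4375) = 1829/4096, v(0.75) = 0.640625, v(1.0625) = 10419/4096, v(1.375) = 3433/512, v(1.6875) = 56009/4096, v(2) = 24.
Sum = Δx · [v(-0.1875) + v(0.125) + v(0.4375) + ...].
Sum ≈ 16.378.

16.378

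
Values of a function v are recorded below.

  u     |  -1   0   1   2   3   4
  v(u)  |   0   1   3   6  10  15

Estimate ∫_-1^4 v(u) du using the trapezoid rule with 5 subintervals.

27.5

Δu = 1.
T_5 = (1/2)·[0 + 2·1 + 2·3 + 2·6 + 2·10 + 15] = 27.5.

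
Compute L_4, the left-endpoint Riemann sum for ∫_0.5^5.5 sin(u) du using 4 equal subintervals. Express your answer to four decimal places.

0.8869

Δu = (5.5 − 0.5)/4 = 1.25.
Left endpoints: 0.5, 1.75, 3, 4.25.
f(0.5) ≈ 0.4794, f(1.75) ≈ 0.9840, f(3) ≈ 0.1411, f(4.25) ≈ -0.8950.
Sum = Δu · [f(0.5) + f(1.75) + f(3) + f(4.25)].
Sum ≈ 0.8869.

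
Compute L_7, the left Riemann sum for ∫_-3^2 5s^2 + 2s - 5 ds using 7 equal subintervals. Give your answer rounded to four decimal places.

Δs = (2 − (-3))/7 = 5/7.
Left endpoints: -3, -16/7, -11/7, -6/7, -1/7, 4/7, 9/7.
f(-3) = 34, f(-16/7) = 811/49, f(-11/7) = 206/49, f(-6/7) = -149/49, f(-1/7) = -254/49, f(4/7) = -109/49, f(9/7) = 286/49.
Sum = Δs · [f(-3) + f(-16/7) + f(-11/7) + ...].
Sum ≈ 35.8163.

35.8163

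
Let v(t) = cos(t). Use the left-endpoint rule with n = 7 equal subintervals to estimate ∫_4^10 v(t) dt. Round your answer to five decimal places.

0.27906

Δt = (10 − 4)/7 = 6/7.
Left endpoints: 4, 34/7, 40/7, 46/7, 52/7, 58/7, 64/7.
v(4) ≈ -0.65364, v(34/7) ≈ 0.14425, v(40/7) ≈ 0.84249, v(46/7) ≈ 0.95874, v(52/7) ≈ 0.41269, v(58/7) ≈ -0.41845, v(64/7) ≈ -0.96052.
Sum = Δt · [v(4) + v(34/7) + v(40/7) + ...].
Sum ≈ 0.27906.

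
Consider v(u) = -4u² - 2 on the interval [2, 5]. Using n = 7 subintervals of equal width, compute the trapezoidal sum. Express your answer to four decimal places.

-162.3673

Δu = (5 − 2)/7 = 3/7.
v(2) = -18, v(17/7) = -1254/49, v(20/7) = -1698/49, v(23/7) = -2214/49, v(26/7) = -2802/49, v(29/7) = -3462/49, v(32/7) = -4194/49, v(5) = -102.
T_7 = (Δu/2)·[v(u_0) + 2v(u_1) + ... + 2v(u_{6}) + v(u_7)].
Sum ≈ -162.3673.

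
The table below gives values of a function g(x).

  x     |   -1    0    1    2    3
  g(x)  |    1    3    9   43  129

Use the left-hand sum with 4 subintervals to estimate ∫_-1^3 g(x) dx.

Δx = 1.
Sum = 1·[1 + 3 + 9 + 43] = 56.

56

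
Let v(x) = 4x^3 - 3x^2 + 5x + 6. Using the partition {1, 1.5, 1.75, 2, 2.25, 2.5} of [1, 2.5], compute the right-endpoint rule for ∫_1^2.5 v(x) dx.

53.34375

Subinterval widths: 0.5, 0.25, 0.25, 0.25, 0.25.
Right endpoints: 1.5, 1.75, 2, 2.25, 2.5.
v(1.5) = 20.25, v(1.75) = 27, v(2) = 36, v(2.25) = 47.625, v(2.5) = 62.25.
Sum = Σ Δx_i · v(x_i).
Sum = 53.34375.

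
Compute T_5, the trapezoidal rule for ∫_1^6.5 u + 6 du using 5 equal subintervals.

Δu = (6.5 − 1)/5 = 1.1.
f(1) = 7, f(2.1) = 8.1, f(3.2) = 9.2, f(4.3) = 10.3, f(5.4) = 11.4, f(6.5) = 12.5.
T_5 = (Δu/2)·[f(u_0) + 2f(u_1) + ... + 2f(u_{4}) + f(u_5)].
Sum = 53.625.

53.625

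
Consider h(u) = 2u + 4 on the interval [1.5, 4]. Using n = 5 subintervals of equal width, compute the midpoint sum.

Δu = (4 − 1.5)/5 = 0.5.
Midpoints: 1.75, 2.25, 2.75, 3.25, 3.75.
h(1.75) = 7.5, h(2.25) = 8.5, h(2.75) = 9.5, h(3.25) = 10.5, h(3.75) = 11.5.
Sum = Δu · [h(1.75) + h(2.25) + h(2.75) + h(3.25) + h(3.75)].
Sum = 23.75.

23.75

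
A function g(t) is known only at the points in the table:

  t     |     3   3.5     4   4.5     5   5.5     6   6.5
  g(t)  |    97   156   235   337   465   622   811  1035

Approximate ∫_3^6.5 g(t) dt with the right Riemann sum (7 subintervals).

1830.5

Δt = 0.5.
Sum = 0.5·[156 + 235 + 337 + 465 + 622 + 811 + 1035] = 1830.5.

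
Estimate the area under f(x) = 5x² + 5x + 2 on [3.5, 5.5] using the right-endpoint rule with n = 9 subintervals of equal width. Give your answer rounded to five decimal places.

266.02675

Δx = (5.5 − 3.5)/9 = 2/9.
Right endpoints: 67/18, 71/18, 25/6, 79/18, 83/18, 29/6, 91/18, 95/18, 5.5.
f(67/18) = 29123/324, f(71/18) = 32243/324, f(25/6) = 3947/36, f(79/18) = 38963/324, f(83/18) = 42563/324, f(29/6) = 5147/36, f(91/18) = 50243/324, f(95/18) = 54323/324, f(5.5) = 180.75.
Sum = Δx · [f(67/18) + f(71/18) + f(25/6) + ...].
Sum ≈ 266.02675.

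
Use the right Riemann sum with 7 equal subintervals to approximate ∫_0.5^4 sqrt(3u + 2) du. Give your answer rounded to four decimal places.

Δu = (4 − 0.5)/7 = 0.5.
Right endpoints: 1, 1.5, 2, 2.5, 3, 3.5, 4.
f(1) ≈ 2.2361, f(1.5) ≈ 2.5495, f(2) ≈ 2.8284, f(2.5) ≈ 3.0822, f(3) ≈ 3.3166, f(3.5) ≈ 3.5355, f(4) ≈ 3.7417.
Sum = Δu · [f(1) + f(1.5) + f(2) + ...].
Sum ≈ 10.6450.

10.6450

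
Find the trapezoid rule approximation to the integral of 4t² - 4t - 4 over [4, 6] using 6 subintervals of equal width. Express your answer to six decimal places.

Δt = (6 − 4)/6 = 1/3.
f(4) = 44, f(13/3) = 484/9, f(14/3) = 580/9, f(5) = 76, f(16/3) = 796/9, f(17/3) = 916/9, f(6) = 116.
T_6 = (Δt/2)·[f(t_0) + 2f(t_1) + ... + 2f(t_{5}) + f(t_6)].
Sum ≈ 154.814815.

154.814815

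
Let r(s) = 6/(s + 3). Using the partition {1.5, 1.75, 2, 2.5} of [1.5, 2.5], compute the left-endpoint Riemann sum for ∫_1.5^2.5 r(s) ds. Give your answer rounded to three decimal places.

1.249

Subinterval widths: 0.25, 0.25, 0.5.
Left endpoints: 1.5, 1.75, 2.
r(1.5) = 4/3, r(1.75) = 24/19, r(2) = 1.2.
Sum = Σ Δs_i · r(s_i).
Sum ≈ 1.249.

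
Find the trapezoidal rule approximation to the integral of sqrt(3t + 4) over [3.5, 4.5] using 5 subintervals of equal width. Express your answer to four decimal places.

3.9984

Δt = (4.5 − 3.5)/5 = 0.2.
f(3.5) ≈ 3.8079, f(3.7) ≈ 3.8859, f(3.9) ≈ 3.9623, f(4.1) ≈ 4.0373, f(4.3) ≈ 4.1110, f(4.5) ≈ 4.1833.
T_5 = (Δt/2)·[f(t_0) + 2f(t_1) + ... + 2f(t_{4}) + f(t_5)].
Sum ≈ 3.9984.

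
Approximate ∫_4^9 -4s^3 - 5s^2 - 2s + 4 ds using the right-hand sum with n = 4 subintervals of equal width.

-9438.28125

Δs = (9 − 4)/4 = 1.25.
Right endpoints: 5.25, 6.5, 7.75, 9.
f(5.25) = -723.125, f(6.5) = -1318.75, f(7.75) = -2173.75, f(9) = -3335.
Sum = Δs · [f(5.25) + f(6.5) + f(7.75) + f(9)].
Sum = -9438.28125.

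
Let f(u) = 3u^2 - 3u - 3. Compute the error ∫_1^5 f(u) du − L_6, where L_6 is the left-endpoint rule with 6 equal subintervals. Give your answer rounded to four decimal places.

19.1111

Exact integral: ∫_1^5 f(u) du = 76.
L_6 ≈ 56.888889.
Error ≈ 76 − 56.888889 ≈ 19.1111.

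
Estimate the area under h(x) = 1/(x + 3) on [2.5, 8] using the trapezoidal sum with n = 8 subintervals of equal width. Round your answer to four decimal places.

0.6941

Δx = (8 − 2.5)/8 = 0.6875.
h(2.5) = 2/11, h(3.1875) = 16/99, h(3.875) = 8/55, h(4.5625) = 16/121, h(5.25) = 4/33, h(5.9375) = 16/143, h(6.625) = 8/77, h(7.3125) = 16/165, h(8) = 1/11.
T_8 = (Δx/2)·[h(x_0) + 2h(x_1) + ... + 2h(x_{7}) + h(x_8)].
Sum ≈ 0.6941.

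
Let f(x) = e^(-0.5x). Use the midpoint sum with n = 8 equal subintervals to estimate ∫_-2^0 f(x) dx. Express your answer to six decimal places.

Δx = (0 − (-2))/8 = 0.25.
Midpoints: -1.875, -1.625, -1.375, -1.125, -0.875, -0.625, -0.375, -0.125.
f(-1.875) ≈ 2.553589, f(-1.625) ≈ 2.253535, f(-1.375) ≈ 1.988737, f(-1.125) ≈ 1.755055, f(-0.875) ≈ 1.548830, f(-0.625) ≈ 1.366838, f(-0.375) ≈ 1.206230, f(-0.125) ≈ 1.064494.
Sum = Δx · [f(-1.875) + f(-1.625) + f(-1.375) + ...].
Sum ≈ 3.434327.

3.434327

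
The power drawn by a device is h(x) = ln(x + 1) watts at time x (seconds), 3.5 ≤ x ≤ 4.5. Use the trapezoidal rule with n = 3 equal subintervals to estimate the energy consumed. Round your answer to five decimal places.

1.60739

Δx = (4.5 − 3.5)/3 = 1/3.
h(3.5) ≈ 1.50408, h(23/6) ≈ 1.57554, h(25/6) ≈ 1.64223, h(4.5) ≈ 1.70475.
T_3 = (Δx/2)·[h(x_0) + 2h(x_1) + 2h(x_2) + h(x_3)].
Sum ≈ 1.60739.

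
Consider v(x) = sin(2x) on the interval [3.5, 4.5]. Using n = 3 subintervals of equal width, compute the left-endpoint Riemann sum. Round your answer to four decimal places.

Δx = (4.5 − 3.5)/3 = 1/3.
Left endpoints: 3.5, 23/6, 25/6.
v(3.5) ≈ 0.6570, v(23/6) ≈ 0.9825, v(25/6) ≈ 0.8873.
Sum = Δx · [v(3.5) + v(23/6) + v(25/6)].
Sum ≈ 0.8423.

0.8423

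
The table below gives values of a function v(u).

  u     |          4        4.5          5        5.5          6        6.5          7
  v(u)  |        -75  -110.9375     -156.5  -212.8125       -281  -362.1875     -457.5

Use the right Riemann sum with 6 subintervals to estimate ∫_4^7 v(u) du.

Δu = 0.5.
Sum = 0.5·[(-110.9375) + (-156.5) + (-212.8125) + (-281) + (-362.1875) + (-457.5)] = -790.46875.

-790.46875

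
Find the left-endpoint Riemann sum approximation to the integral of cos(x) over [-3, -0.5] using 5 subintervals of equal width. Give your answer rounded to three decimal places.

Δx = (-0.5 − (-3))/5 = 0.5.
Left endpoints: -3, -2.5, -2, -1.5, -1.
f(-3) ≈ -0.990, f(-2.5) ≈ -0.801, f(-2) ≈ -0.416, f(-1.5) ≈ 0.071, f(-1) ≈ 0.540.
Sum = Δx · [f(-3) + f(-2.5) + f(-2) + f(-1.5) + f(-1)].
Sum ≈ -0.798.

-0.798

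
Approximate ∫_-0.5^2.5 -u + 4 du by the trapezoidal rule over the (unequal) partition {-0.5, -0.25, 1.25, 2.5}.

Subinterval widths: 0.25, 1.5, 1.25.
f(-0.5) = 4.5, f(-0.25) = 4.25, f(1.25) = 2.75, f(2.5) = 1.5.
On each subinterval the trapezoid contributes (Δu_i/2)·[f(u_{i-1}) + f(u_i)].
Sum = 9.

9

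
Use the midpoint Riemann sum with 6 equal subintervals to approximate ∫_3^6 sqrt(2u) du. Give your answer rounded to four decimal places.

Δu = (6 − 3)/6 = 0.5.
Midpoints: 3.25, 3.75, 4.25, 4.75, 5.25, 5.75.
f(3.25) ≈ 2.5495, f(3.75) ≈ 2.7386, f(4.25) ≈ 2.9155, f(4.75) ≈ 3.0822, f(5.25) ≈ 3.2404, f(5.75) ≈ 3.3912.
Sum = Δu · [f(3.25) + f(3.75) + f(4.25) + ...].
Sum ≈ 8.9587.

8.9587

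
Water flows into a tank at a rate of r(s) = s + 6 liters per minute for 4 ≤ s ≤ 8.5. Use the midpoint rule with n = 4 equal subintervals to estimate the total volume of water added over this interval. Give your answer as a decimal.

55.125

Δs = (8.5 − 4)/4 = 1.125.
Midpoints: 4.5625, 5.6875, 6.8125, 7.9375.
r(4.5625) = 10.5625, r(5.6875) = 11.6875, r(6.8125) = 12.8125, r(7.9375) = 13.9375.
Sum = Δs · [r(4.5625) + r(5.6875) + r(6.8125) + r(7.9375)].
Sum = 55.125.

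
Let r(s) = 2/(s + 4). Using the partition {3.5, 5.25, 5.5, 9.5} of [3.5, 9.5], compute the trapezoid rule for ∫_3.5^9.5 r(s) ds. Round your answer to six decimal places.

Subinterval widths: 1.75, 0.25, 4.
r(3.5) = 4/15, r(5.25) = 8/37, r(5.5) = 4/19, r(9.5) = 4/27.
On each subinterval the trapezoid contributes (Δs_i/2)·[r(s_{i-1}) + r(s_i)].
Sum ≈ 1.193214.

1.193214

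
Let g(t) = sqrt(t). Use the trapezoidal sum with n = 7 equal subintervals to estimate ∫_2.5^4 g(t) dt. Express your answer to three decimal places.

2.698

Δt = (4 − 2.5)/7 = 3/14.
g(2.5) ≈ 1.581, g(19/7) ≈ 1.648, g(41/14) ≈ 1.711, g(22/7) ≈ 1.773, g(47/14) ≈ 1.832, g(25/7) ≈ 1.890, g(53/14) ≈ 1.946, g(4) ≈ 2.000.
T_7 = (Δt/2)·[g(t_0) + 2g(t_1) + ... + 2g(t_{6}) + g(t_7)].
Sum ≈ 2.698.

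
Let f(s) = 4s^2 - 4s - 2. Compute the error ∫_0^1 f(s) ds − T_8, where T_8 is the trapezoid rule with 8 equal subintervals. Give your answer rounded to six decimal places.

Exact integral: ∫_0^1 f(s) ds ≈ -2.66666667.
T_8 = -2.65625.
Error ≈ -2.66666667 − (-2.65625) ≈ -0.010417.

-0.010417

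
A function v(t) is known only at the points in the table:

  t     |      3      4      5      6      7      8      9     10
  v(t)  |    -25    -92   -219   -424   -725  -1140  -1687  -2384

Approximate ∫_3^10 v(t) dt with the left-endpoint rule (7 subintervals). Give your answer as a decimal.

-4312

Δt = 1.
Sum = 1·[(-25) + (-92) + (-219) + (-424) + (-725) + (-1140) + (-1687)] = -4312.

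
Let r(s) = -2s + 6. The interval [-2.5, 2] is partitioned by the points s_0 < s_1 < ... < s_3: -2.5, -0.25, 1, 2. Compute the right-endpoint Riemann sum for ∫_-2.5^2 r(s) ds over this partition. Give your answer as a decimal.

21.625

Subinterval widths: 2.25, 1.25, 1.
Right endpoints: -0.25, 1, 2.
r(-0.25) = 6.5, r(1) = 4, r(2) = 2.
Sum = Σ Δs_i · r(s_i).
Sum = 21.625.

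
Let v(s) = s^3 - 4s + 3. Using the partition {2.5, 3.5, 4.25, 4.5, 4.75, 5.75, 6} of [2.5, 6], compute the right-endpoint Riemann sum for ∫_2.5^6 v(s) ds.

339.6328125

Subinterval widths: 1, 0.75, 0.25, 0.25, 1, 0.25.
Right endpoints: 3.5, 4.25, 4.5, 4.75, 5.75, 6.
v(3.5) = 31.875, v(4.25) = 62.765625, v(4.5) = 76.125, v(4.75) = 91.171875, v(5.75) = 170.109375, v(6) = 195.
Sum = Σ Δs_i · v(s_i).
Sum = 339.6328125.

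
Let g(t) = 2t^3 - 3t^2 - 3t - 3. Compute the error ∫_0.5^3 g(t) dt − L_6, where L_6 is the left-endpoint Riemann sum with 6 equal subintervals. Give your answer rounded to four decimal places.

Exact integral: ∫_0.5^3 g(t) dt = -7.03125.
L_6 ≈ -10.655382.
Error ≈ -7.03125 − (-10.655382) ≈ 3.6241.

3.6241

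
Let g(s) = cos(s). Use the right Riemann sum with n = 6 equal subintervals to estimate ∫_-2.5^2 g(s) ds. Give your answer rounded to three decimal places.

Δs = (2 − (-2.5))/6 = 0.75.
Right endpoints: -1.75, -1, -0.25, 0.5, 1.25, 2.
g(-1.75) ≈ -0.178, g(-1) ≈ 0.540, g(-0.25) ≈ 0.969, g(0.5) ≈ 0.878, g(1.25) ≈ 0.315, g(2) ≈ -0.416.
Sum = Δs · [g(-1.75) + g(-1) + g(-0.25) + ...].
Sum ≈ 1.581.

1.581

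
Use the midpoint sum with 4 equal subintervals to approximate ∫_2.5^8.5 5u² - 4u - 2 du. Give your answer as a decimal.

847.875

Δu = (8.5 − 2.5)/4 = 1.5.
Midpoints: 3.25, 4.75, 6.25, 7.75.
f(3.25) = 37.8125, f(4.75) = 91.8125, f(6.25) = 168.3125, f(7.75) = 267.3125.
Sum = Δu · [f(3.25) + f(4.75) + f(6.25) + f(7.75)].
Sum = 847.875.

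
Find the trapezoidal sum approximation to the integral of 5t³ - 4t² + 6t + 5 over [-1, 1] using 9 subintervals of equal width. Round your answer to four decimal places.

Δt = (1 − (-1))/9 = 2/9.
f(-1) = -10, f(-7/9) = -3236/729, f(-5/9) = -310/729, f(-1/3) = 64/27, f(-1/9) = 3118/729, f(1/9) = 4100/729, f(1/3) = 182/27, f(5/9) = 5800/729, f(7/9) = 6998/729, f(1) = 12.
T_9 = (Δt/2)·[f(t_0) + 2f(t_1) + ... + 2f(t_{8}) + f(t_9)].
Sum ≈ 7.2675.

7.2675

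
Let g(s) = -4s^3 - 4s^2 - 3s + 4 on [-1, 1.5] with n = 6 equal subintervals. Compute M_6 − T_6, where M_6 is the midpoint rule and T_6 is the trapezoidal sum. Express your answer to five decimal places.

0.75955

M_6 ≈ -1.5176505.
T_6 ≈ -2.2771991.
M_6 − T_6 ≈ 0.75955.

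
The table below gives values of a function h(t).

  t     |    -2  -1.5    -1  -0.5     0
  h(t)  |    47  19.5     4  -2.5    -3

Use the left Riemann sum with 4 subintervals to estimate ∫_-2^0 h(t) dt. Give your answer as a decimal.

Δt = 0.5.
Sum = 0.5·[47 + 19.5 + 4 + (-2.5)] = 34.

34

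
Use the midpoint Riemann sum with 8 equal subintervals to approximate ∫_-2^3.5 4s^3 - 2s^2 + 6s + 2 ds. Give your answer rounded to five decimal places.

Δs = (3.5 − (-2))/8 = 0.6875.
Midpoints: -1.65625, -0.96875, -0.28125, 0.40625, 1.09375, 1.78125, 2.46875, 3.15625.
f(-1.65625) = -258845/8192, f(-0.96875) = -76399/8192, f(-0.28125) = 535/8192, f(0.40625) = 35845/8192, f(1.09375) = 93419/8192, f(1.78125) = 237145/8192, f(2.46875) = 530911/8192, f(3.15625) = 1038605/8192.
Sum = Δs · [f(-1.65625) + f(-0.96875) + f(-0.28125) + ...].
Sum ≈ 134.37939.

134.37939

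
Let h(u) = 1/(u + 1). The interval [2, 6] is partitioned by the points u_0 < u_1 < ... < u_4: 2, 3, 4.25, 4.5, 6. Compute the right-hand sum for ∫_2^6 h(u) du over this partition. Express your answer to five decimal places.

Subinterval widths: 1, 1.25, 0.25, 1.5.
Right endpoints: 3, 4.25, 4.5, 6.
h(3) = 0.25, h(4.25) = 4/21, h(4.5) = 2/11, h(6) = 1/7.
Sum = Σ Δu_i · h(u_i).
Sum ≈ 0.74784.

0.74784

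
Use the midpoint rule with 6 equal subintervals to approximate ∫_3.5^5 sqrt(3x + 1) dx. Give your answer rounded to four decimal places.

5.5561

Δx = (5 − 3.5)/6 = 0.25.
Midpoints: 3.625, 3.875, 4.125, 4.375, 4.625, 4.875.
f(3.625) ≈ 3.4460, f(3.875) ≈ 3.5532, f(4.125) ≈ 3.6572, f(4.375) ≈ 3.7583, f(4.625) ≈ 3.8568, f(4.875) ≈ 3.9528.
Sum = Δx · [f(3.625) + f(3.875) + f(4.125) + ...].
Sum ≈ 5.5561.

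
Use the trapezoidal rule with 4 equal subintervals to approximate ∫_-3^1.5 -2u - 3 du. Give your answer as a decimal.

Δu = (1.5 − (-3))/4 = 1.125.
f(-3) = 3, f(-1.875) = 0.75, f(-0.75) = -1.5, f(0.375) = -3.75, f(1.5) = -6.
T_4 = (Δu/2)·[f(u_0) + 2f(u_1) + 2f(u_2) + 2f(u_3) + f(u_4)].
Sum = -6.75.

-6.75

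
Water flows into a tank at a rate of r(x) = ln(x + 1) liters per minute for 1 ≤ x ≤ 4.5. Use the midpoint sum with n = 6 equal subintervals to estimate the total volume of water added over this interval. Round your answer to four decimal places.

4.4943

Δx = (4.5 − 1)/6 = 7/12.
Midpoints: 31/24, 1.875, 59/24, 73/24, 3.625, 101/24.
r(31/24) ≈ 0.8293, r(1.875) ≈ 1.0561, r(59/24) ≈ 1.2408, r(73/24) ≈ 1.3967, r(3.625) ≈ 1.5315, r(101/24) ≈ 1.6503.
Sum = Δx · [r(31/24) + r(1.875) + r(59/24) + ...].
Sum ≈ 4.4943.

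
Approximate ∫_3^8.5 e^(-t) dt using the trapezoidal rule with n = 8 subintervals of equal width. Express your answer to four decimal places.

Δt = (8.5 − 3)/8 = 0.6875.
f(3) ≈ 0.0498, f(3.6875) ≈ 0.0250, f(4.375) ≈ 0.0126, f(5.0625) ≈ 0.0063, f(5.75) ≈ 0.0032, f(6.4375) ≈ 0.0016, f(7.125) ≈ 0.0008, f(7.8125) ≈ 0.0004, f(8.5) ≈ 0.0002.
T_8 = (Δt/2)·[f(t_0) + 2f(t_1) + ... + 2f(t_{7}) + f(t_8)].
Sum ≈ 0.0515.

0.0515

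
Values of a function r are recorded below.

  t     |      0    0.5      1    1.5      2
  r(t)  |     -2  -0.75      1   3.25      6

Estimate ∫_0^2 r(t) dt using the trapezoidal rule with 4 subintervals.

2.75

Δt = 0.5.
T_4 = (0.5/2)·[(-2) + 2·(-0.75) + 2·1 + 2·3.25 + 6] = 2.75.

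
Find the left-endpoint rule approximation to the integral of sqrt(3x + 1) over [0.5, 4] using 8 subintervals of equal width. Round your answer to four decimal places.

Δx = (4 − 0.5)/8 = 0.4375.
Left endpoints: 0.5, 0.9375, 1.375, 1.8125, 2.25, 2.6875, 3.125, 3.5625.
f(0.5) ≈ 1.5811, f(0.9375) ≈ 1.9526, f(1.375) ≈ 2.2638, f(1.8125) ≈ 2.5372, f(2.25) ≈ 2.7839, f(2.6875) ≈ 3.0104, f(3.125) ≈ 3.2210, f(3.5625) ≈ 3.4187.
Sum = Δx · [f(0.5) + f(0.9375) + f(1.375) + ...].
Sum ≈ 9.0863.

9.0863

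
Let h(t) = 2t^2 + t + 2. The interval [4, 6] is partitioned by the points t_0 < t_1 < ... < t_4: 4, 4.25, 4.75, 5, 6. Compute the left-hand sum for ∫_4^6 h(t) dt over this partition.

Subinterval widths: 0.25, 0.5, 0.25, 1.
Left endpoints: 4, 4.25, 4.75, 5.
h(4) = 38, h(4.25) = 42.375, h(4.75) = 51.875, h(5) = 57.
Sum = Σ Δt_i · h(t_i).
Sum = 100.65625.

100.65625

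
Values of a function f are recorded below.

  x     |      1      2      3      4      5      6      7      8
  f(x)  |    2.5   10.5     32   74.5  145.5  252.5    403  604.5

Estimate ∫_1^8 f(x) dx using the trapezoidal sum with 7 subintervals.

Δx = 1.
T_7 = (1/2)·[2.5 + 2·10.5 + 2·32 + 2·74.5 + 2·145.5 + 2·252.5 + 2·403 + 604.5] = 1221.5.

1221.5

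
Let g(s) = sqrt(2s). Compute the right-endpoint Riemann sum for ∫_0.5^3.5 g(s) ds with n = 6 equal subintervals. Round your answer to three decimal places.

6.239

Δs = (3.5 − 0.5)/6 = 0.5.
Right endpoints: 1, 1.5, 2, 2.5, 3, 3.5.
g(1) ≈ 1.414, g(1.5) ≈ 1.732, g(2) ≈ 2.000, g(2.5) ≈ 2.236, g(3) ≈ 2.449, g(3.5) ≈ 2.646.
Sum = Δs · [g(1) + g(1.5) + g(2) + ...].
Sum ≈ 6.239.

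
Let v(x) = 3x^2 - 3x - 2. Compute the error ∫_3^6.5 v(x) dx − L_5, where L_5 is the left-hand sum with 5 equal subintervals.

Exact integral: ∫_3^6.5 v(x) dx = 190.75.
L_5 = 160.37.
Error = 190.75 − 160.37 = 30.38.

30.38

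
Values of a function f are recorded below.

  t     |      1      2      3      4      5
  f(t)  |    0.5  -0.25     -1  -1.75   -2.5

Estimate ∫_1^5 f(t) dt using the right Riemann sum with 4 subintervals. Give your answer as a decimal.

Δt = 1.
Sum = 1·[(-0.25) + (-1) + (-1.75) + (-2.5)] = -5.5.

-5.5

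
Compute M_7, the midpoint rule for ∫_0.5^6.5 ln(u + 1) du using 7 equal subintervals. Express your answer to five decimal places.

Δu = (6.5 − 0.5)/7 = 6/7.
Midpoints: 13/14, 25/14, 37/14, 3.5, 61/14, 73/14, 85/14.
f(13/14) ≈ 0.65678, f(25/14) ≈ 1.02450, f(37/14) ≈ 1.29277, f(3.5) ≈ 1.50408, f(61/14) ≈ 1.67843, f(73/14) ≈ 1.82685, f(85/14) ≈ 1.95606.
Sum = Δu · [f(13/14) + f(25/14) + f(37/14) + ...].
Sum ≈ 8.51955.

8.51955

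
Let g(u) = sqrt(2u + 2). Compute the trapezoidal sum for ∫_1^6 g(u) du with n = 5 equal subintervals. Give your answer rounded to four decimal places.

14.7751

Δu = (6 − 1)/5 = 1.
g(1) ≈ 2.0000, g(2) ≈ 2.4495, g(3) ≈ 2.8284, g(4) ≈ 3.1623, g(5) ≈ 3.4641, g(6) ≈ 3.7417.
T_5 = (Δu/2)·[g(u_0) + 2g(u_1) + ... + 2g(u_{4}) + g(u_5)].
Sum ≈ 14.7751.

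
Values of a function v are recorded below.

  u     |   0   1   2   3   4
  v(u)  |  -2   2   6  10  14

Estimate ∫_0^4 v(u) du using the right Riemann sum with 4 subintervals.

Δu = 1.
Sum = 1·[2 + 6 + 10 + 14] = 32.

32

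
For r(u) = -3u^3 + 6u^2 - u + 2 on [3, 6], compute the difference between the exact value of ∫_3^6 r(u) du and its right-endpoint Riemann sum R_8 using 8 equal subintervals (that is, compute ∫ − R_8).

78.92578125

Exact integral: ∫_3^6 r(u) du = -540.75.
R_8 = -619.67578125.
Error = -540.75 − (-619.67578125) = 78.92578125.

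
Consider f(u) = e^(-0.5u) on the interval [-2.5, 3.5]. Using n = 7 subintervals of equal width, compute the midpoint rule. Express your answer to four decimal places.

Δu = (3.5 − (-2.5))/7 = 6/7.
Midpoints: -29/14, -17/14, -5/14, 0.5, 19/14, 31/14, 43/14.
f(-29/14) ≈ 2.8171, f(-17/14) ≈ 1.8352, f(-5/14) ≈ 1.1955, f(0.5) ≈ 0.7788, f(19/14) ≈ 0.5073, f(31/14) ≈ 0.3305, f(43/14) ≈ 0.2153.
Sum = Δu · [f(-29/14) + f(-17/14) + f(-5/14) + ...].
Sum ≈ 6.5826.

6.5826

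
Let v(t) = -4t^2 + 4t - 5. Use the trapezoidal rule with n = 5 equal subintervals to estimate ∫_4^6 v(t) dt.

-172.88

Δt = (6 − 4)/5 = 0.4.
v(4) = -53, v(4.4) = -64.84, v(4.8) = -77.96, v(5.2) = -92.36, v(5.6) = -108.04, v(6) = -125.
T_5 = (Δt/2)·[v(t_0) + 2v(t_1) + ... + 2v(t_{4}) + v(t_5)].
Sum = -172.88.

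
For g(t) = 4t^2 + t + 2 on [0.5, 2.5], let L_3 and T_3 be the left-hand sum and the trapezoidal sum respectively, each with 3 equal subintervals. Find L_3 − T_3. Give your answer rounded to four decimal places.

-8.6667

L_3 ≈ 19.592593.
T_3 ≈ 28.259259.
L_3 − T_3 ≈ -8.6667.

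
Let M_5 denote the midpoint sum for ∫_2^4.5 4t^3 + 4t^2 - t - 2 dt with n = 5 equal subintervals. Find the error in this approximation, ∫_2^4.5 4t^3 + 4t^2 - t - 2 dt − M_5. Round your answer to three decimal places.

Exact integral: ∫_2^4.5 f(t) dt ≈ 491.77083.
M_5 = 489.53125.
Error ≈ 491.77083 − 489.53125 ≈ 2.240.

2.240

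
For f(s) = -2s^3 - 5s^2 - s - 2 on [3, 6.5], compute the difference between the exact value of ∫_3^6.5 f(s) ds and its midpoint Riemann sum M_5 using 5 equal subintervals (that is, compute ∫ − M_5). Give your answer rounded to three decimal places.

Exact integral: ∫_3^6.5 f(s) ds ≈ -1288.36458.
M_5 = -1283.576875.
Error ≈ -1288.36458 − (-1283.576875) ≈ -4.788.

-4.788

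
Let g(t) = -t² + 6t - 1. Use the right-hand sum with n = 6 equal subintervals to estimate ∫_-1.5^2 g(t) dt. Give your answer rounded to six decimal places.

Δt = (2 − (-1.5))/6 = 7/12.
Right endpoints: -11/12, -1/3, 0.25, 5/6, 17/12, 2.
g(-11/12) = -1057/144, g(-1/3) = -28/9, g(0.25) = 0.4375, g(5/6) = 119/36, g(17/12) = 791/144, g(2) = 7.
Sum = Δt · [g(-11/12) + g(-1/3) + g(0.25) + ...].
Sum ≈ 3.374421.

3.374421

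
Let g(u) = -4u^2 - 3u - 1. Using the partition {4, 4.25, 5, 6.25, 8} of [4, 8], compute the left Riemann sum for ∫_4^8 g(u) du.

-536.75

Subinterval widths: 0.25, 0.75, 1.25, 1.75.
Left endpoints: 4, 4.25, 5, 6.25.
g(4) = -77, g(4.25) = -86, g(5) = -116, g(6.25) = -176.
Sum = Σ Δu_i · g(u_i).
Sum = -536.75.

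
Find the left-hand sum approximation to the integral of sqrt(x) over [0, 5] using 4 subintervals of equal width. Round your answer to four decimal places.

5.7946

Δx = (5 − 0)/4 = 1.25.
Left endpoints: 0, 1.25, 2.5, 3.75.
f(0) ≈ 0.0000, f(1.25) ≈ 1.1180, f(2.5) ≈ 1.5811, f(3.75) ≈ 1.9365.
Sum = Δx · [f(0) + f(1.25) + f(2.5) + f(3.75)].
Sum ≈ 5.7946.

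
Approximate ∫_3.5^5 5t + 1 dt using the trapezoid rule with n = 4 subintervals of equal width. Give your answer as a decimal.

33.375

Δt = (5 − 3.5)/4 = 0.375.
f(3.5) = 18.5, f(3.875) = 20.375, f(4.25) = 22.25, f(4.625) = 24.125, f(5) = 26.
T_4 = (Δt/2)·[f(t_0) + 2f(t_1) + 2f(t_2) + 2f(t_3) + f(t_4)].
Sum = 33.375.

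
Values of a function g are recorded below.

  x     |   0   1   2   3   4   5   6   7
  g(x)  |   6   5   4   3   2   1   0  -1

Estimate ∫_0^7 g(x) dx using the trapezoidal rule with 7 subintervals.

17.5

Δx = 1.
T_7 = (1/2)·[6 + 2·5 + 2·4 + 2·3 + 2·2 + 2·1 + 2·0 + (-1)] = 17.5.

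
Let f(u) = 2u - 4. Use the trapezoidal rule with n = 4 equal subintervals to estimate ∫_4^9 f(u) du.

45

Δu = (9 − 4)/4 = 1.25.
f(4) = 4, f(5.25) = 6.5, f(6.5) = 9, f(7.75) = 11.5, f(9) = 14.
T_4 = (Δu/2)·[f(u_0) + 2f(u_1) + 2f(u_2) + 2f(u_3) + f(u_4)].
Sum = 45.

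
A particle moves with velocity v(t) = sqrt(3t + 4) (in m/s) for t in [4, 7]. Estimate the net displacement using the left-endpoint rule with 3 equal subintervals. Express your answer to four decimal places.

Δt = (7 − 4)/3 = 1.
Left endpoints: 4, 5, 6.
v(4) ≈ 4.0000, v(5) ≈ 4.3589, v(6) ≈ 4.6904.
Sum = Δt · [v(4) + v(5) + v(6)].
Sum ≈ 13.0493.

13.0493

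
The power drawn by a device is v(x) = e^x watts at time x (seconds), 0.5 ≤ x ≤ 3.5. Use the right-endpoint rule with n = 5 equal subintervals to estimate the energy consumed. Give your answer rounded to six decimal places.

41.845136

Δx = (3.5 − 0.5)/5 = 0.6.
Right endpoints: 1.1, 1.7, 2.3, 2.9, 3.5.
v(1.1) ≈ 3.004166, v(1.7) ≈ 5.473947, v(2.3) ≈ 9.974182, v(2.9) ≈ 18.174145, v(3.5) ≈ 33.115452.
Sum = Δx · [v(1.1) + v(1.7) + v(2.3) + v(2.9) + v(3.5)].
Sum ≈ 41.845136.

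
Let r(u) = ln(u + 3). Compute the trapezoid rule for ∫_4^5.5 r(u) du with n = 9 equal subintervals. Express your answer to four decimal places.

3.0691

Δu = (5.5 − 4)/9 = 1/6.
r(4) ≈ 1.9459, r(25/6) ≈ 1.9694, r(13/3) ≈ 1.9924, r(4.5) ≈ 2.0149, r(14/3) ≈ 2.0369, r(29/6) ≈ 2.0584, r(5) ≈ 2.0794, r(31/6) ≈ 2.1001, r(16/3) ≈ 2.1203, r(5.5) ≈ 2.1401.
T_9 = (Δu/2)·[r(u_0) + 2r(u_1) + ... + 2r(u_{8}) + r(u_9)].
Sum ≈ 3.0691.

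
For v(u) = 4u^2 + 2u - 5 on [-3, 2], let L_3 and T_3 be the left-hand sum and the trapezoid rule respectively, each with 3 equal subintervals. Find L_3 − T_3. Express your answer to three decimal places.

8.333

L_3 ≈ 34.25926.
T_3 ≈ 25.92593.
L_3 − T_3 ≈ 8.333.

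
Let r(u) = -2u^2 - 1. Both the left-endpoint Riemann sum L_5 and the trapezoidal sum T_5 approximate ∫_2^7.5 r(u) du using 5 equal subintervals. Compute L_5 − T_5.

57.475

L_5 = -226.16.
T_5 = -283.635.
L_5 − T_5 = 57.475.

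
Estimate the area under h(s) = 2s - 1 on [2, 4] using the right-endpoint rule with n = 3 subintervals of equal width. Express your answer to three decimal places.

11.333

Δs = (4 − 2)/3 = 2/3.
Right endpoints: 8/3, 10/3, 4.
h(8/3) = 13/3, h(10/3) = 17/3, h(4) = 7.
Sum = Δs · [h(8/3) + h(10/3) + h(4)].
Sum ≈ 11.333.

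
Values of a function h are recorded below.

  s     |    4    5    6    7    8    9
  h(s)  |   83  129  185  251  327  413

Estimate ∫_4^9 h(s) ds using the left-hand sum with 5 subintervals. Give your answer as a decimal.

975

Δs = 1.
Sum = 1·[83 + 129 + 185 + 251 + 327] = 975.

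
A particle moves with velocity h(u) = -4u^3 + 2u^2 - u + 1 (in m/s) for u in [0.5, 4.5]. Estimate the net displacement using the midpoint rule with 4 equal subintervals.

-346

Δu = (4.5 − 0.5)/4 = 1.
Midpoints: 1, 2, 3, 4.
h(1) = -2, h(2) = -25, h(3) = -92, h(4) = -227.
Sum = Δu · [h(1) + h(2) + h(3) + h(4)].
Sum = -346.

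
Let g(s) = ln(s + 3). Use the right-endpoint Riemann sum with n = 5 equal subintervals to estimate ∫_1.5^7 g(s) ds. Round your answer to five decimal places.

Δs = (7 − 1.5)/5 = 1.1.
Right endpoints: 2.6, 3.7, 4.8, 5.9, 7.
g(2.6) ≈ 1.72277, g(3.7) ≈ 1.90211, g(4.8) ≈ 2.05412, g(5.9) ≈ 2.18605, g(7) ≈ 2.30259.
Sum = Δs · [g(2.6) + g(3.7) + g(4.8) + g(5.9) + g(7)].
Sum ≈ 11.18440.

11.18440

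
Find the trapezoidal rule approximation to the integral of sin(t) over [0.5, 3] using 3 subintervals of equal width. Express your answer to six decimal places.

1.758226

Δt = (3 − 0.5)/3 = 5/6.
f(0.5) ≈ 0.479426, f(4/3) ≈ 0.971938, f(13/6) ≈ 0.827660, f(3) ≈ 0.141120.
T_3 = (Δt/2)·[f(t_0) + 2f(t_1) + 2f(t_2) + f(t_3)].
Sum ≈ 1.758226.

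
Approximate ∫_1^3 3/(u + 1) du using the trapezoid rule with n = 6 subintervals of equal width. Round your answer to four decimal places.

Δu = (3 − 1)/6 = 1/3.
f(1) = 1.5, f(4/3) = 9/7, f(5/3) = 1.125, f(2) = 1, f(7/3) = 0.9, f(8/3) = 9/11, f(3) = 0.75.
T_6 = (Δu/2)·[f(u_0) + 2f(u_1) + ... + 2f(u_{5}) + f(u_6)].
Sum ≈ 2.0846.

2.0846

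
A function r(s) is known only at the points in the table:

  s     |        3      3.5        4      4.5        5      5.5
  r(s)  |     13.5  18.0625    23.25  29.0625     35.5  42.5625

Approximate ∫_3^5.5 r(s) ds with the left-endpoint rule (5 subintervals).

Δs = 0.5.
Sum = 0.5·[13.5 + 18.0625 + 23.25 + 29.0625 + 35.5] = 59.6875.

59.6875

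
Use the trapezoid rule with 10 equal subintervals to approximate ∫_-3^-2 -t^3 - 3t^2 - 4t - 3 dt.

Δt = (-2 − (-3))/10 = 0.1.
f(-3) = 9, f(-2.9) = 7.759, f(-2.8) = 6.632, f(-2.7) = 5.613, f(-2.6) = 4.696, f(-2.5) = 3.875, f(-2.4) = 3.144, f(-2.3) = 2.497, f(-2.2) = 1.928, f(-2.1) = 1.431, f(-2) = 1.
T_10 = (Δt/2)·[f(t_0) + 2f(t_1) + ... + 2f(t_{9}) + f(t_10)].
Sum = 4.2575.

4.2575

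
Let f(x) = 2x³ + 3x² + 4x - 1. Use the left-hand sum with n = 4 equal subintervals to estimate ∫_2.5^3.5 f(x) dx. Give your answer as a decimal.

Δx = (3.5 − 2.5)/4 = 0.25.
Left endpoints: 2.5, 2.75, 3, 3.25.
f(2.5) = 59, f(2.75) = 74.28125, f(3) = 92, f(3.25) = 112.34375.
Sum = Δx · [f(2.5) + f(2.75) + f(3) + f(3.25)].
Sum = 84.40625.

84.40625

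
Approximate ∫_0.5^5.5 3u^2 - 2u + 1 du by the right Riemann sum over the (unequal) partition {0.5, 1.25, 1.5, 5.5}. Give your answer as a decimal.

326.578125

Subinterval widths: 0.75, 0.25, 4.
Right endpoints: 1.25, 1.5, 5.5.
f(1.25) = 3.1875, f(1.5) = 4.75, f(5.5) = 80.75.
Sum = Σ Δu_i · f(u_i).
Sum = 326.578125.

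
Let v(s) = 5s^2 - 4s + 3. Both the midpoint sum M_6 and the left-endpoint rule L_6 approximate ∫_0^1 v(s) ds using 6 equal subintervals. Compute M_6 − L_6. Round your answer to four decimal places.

0.0486

M_6 ≈ 2.655093.
L_6 ≈ 2.606481.
M_6 − L_6 ≈ 0.0486.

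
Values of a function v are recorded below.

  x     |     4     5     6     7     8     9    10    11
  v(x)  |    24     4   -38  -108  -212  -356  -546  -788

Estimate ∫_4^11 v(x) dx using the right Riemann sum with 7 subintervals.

Δx = 1.
Sum = 1·[4 + (-38) + (-108) + (-212) + (-356) + (-546) + (-788)] = -2044.

-2044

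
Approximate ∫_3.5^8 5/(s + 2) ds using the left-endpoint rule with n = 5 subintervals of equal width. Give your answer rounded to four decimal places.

Δs = (8 − 3.5)/5 = 0.9.
Left endpoints: 3.5, 4.4, 5.3, 6.2, 7.1.
f(3.5) = 10/11, f(4.4) = 0.78125, f(5.3) = 50/73, f(6.2) = 25/41, f(7.1) = 50/91.
Sum = Δs · [f(3.5) + f(4.4) + f(5.3) + f(6.2) + f(7.1)].
Sum ≈ 3.1810.

3.1810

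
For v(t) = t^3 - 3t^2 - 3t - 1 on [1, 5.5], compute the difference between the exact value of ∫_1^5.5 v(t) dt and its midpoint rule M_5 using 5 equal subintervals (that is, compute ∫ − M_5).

2.0503125

Exact integral: ∫_1^5.5 v(t) dt = 14.765625.
M_5 = 12.7153125.
Error = 14.765625 − 12.7153125 = 2.0503125.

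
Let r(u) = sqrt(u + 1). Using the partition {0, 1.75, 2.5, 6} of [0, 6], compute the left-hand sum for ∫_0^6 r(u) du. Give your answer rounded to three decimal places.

Subinterval widths: 1.75, 0.75, 3.5.
Left endpoints: 0, 1.75, 2.5.
r(0) ≈ 1.000, r(1.75) ≈ 1.658, r(2.5) ≈ 1.871.
Sum = Σ Δu_i · r(u_i).
Sum ≈ 9.542.

9.542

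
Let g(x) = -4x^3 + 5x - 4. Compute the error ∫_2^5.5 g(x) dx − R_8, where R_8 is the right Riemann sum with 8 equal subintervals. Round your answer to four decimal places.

139.7744

Exact integral: ∫_2^5.5 g(x) dx = -847.4375.
R_8 ≈ -987.211914.
Error ≈ -847.4375 − (-987.211914) ≈ 139.7744.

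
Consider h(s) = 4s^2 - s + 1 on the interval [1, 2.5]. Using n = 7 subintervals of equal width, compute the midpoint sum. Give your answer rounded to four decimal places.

18.3520

Δs = (2.5 − 1)/7 = 3/14.
Midpoints: 31/28, 37/28, 43/28, 1.75, 55/28, 61/28, 67/28.
h(31/28) = 235/49, h(37/28) = 653/98, h(43/28) = 436/49, h(1.75) = 11.5, h(55/28) = 709/49, h(61/28) = 1745/98, h(67/28) = 1054/49.
Sum = Δs · [h(31/28) + h(37/28) + h(43/28) + ...].
Sum ≈ 18.3520.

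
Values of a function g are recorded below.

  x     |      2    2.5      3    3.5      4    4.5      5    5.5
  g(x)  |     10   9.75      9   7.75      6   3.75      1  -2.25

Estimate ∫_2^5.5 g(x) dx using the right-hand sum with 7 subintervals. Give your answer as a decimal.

17.5

Δx = 0.5.
Sum = 0.5·[9.75 + 9 + 7.75 + 6 + 3.75 + 1 + (-2.25)] = 17.5.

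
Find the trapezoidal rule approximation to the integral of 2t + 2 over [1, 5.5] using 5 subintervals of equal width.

Δt = (5.5 − 1)/5 = 0.9.
f(1) = 4, f(1.9) = 5.8, f(2.8) = 7.6, f(3.7) = 9.4, f(4.6) = 11.2, f(5.5) = 13.
T_5 = (Δt/2)·[f(t_0) + 2f(t_1) + ... + 2f(t_{4}) + f(t_5)].
Sum = 38.25.

38.25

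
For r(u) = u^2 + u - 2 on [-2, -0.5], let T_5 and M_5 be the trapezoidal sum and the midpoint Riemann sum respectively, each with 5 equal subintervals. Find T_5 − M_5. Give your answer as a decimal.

T_5 = -2.2275.
M_5 = -2.26125.
T_5 − M_5 = 0.03375.

0.03375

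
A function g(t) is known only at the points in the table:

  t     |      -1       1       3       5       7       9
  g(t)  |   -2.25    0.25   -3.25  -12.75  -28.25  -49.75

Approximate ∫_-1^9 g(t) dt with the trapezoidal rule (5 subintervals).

Δt = 2.
T_5 = (2/2)·[(-2.25) + 2·0.25 + 2·(-3.25) + 2·(-12.75) + 2·(-28.25) + (-49.75)] = -140.

-140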